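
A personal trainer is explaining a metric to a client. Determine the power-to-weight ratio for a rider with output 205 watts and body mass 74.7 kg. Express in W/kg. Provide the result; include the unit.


P/W = 205 / 74.7 = 2.744 W/kg

2.744 W/kg


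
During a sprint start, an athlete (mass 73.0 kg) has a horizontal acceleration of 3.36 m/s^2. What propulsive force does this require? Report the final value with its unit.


Propulsive force = mass * acceleration
= 73.0 kg * 3.36 m/s^2
= 245.28 N

245.28 N


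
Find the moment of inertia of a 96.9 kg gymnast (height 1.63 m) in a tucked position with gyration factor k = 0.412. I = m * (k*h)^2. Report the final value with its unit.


Radius of gyration = 0.412 * 1.63 = 0.67156 m
I = 96.9 * 0.67156^2
= 96.9 * 0.450993
= 43.701 kg*m^2

43.701 kg*m^2


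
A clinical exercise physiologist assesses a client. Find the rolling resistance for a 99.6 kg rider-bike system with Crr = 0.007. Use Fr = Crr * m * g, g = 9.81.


m * g = 99.6 * 9.81 = 977.076 N
Fr = 0.007 * 977.076 = 6.84 N

6.84 N


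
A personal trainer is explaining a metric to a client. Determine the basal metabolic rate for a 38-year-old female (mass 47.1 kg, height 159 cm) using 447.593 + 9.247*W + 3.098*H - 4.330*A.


BMR = 447.593 + 9.247*47.1 + 3.098*159 - 4.330*38
= 1211.17 kcal/day

1211.17 kcal/day


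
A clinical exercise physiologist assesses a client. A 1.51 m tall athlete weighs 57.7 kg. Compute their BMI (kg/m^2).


height^2 = 2.2801 m^2
BMI = 57.7 / 2.2801 = 25.31 kg/m^2

25.31 kg/m^2


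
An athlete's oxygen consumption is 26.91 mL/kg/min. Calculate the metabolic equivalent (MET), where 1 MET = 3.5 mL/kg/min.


MET = VO2 / 3.5
= 26.91 / 3.5
= 7.69 METs

7.69 METs


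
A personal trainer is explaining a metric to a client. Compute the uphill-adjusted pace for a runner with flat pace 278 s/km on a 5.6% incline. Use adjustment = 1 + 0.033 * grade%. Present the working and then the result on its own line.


Adjustment factor = 1 + 0.033 * 5.6 = 1.1848
Grade-adjusted pace = 278 * 1.1848 = 329.37 s/km

329.37 s/km


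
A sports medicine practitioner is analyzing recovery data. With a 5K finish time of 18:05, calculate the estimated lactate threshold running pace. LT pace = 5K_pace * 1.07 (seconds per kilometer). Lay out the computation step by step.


Race duration = 1085 s for 5 km
Average pace = 1085 / 5 = 217.0 s/km
LT pace = 217.0 * 1.07
= 232.19 s/km

232.19 s/km


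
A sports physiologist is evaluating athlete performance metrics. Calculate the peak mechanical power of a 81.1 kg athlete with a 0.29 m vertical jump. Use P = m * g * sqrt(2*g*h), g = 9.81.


First, sqrt(2gh) = sqrt(2 * 9.81 * 0.29)
= sqrt(5.6898) = 2.38533 m/s
Power = 81.1 * 9.81 * 2.38533 = 1897.75 W

1897.75 W


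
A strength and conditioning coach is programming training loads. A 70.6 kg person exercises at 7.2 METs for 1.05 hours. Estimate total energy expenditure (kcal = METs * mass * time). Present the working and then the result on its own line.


Energy = METs * mass(kg) * time(h)
= 7.2 * 70.6 * 1.05
= 533.74 kcal

533.74 kcal


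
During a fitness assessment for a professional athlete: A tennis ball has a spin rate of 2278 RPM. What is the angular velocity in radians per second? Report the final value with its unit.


Convert RPM to rad/s: multiply by 2*pi and divide by 60
omega = 2278 * 2 * pi / 60
= 238.552 rad/s

238.552 rad/s


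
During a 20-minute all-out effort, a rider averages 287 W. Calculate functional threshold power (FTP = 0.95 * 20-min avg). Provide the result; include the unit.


FTP = 0.95 * 287
= 272.65 W

272.65 W


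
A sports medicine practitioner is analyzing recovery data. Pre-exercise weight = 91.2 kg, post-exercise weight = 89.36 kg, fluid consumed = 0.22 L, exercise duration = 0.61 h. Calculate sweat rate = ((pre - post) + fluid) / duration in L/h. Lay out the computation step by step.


Weight loss = 91.2 - 89.36 = 1.84 kg (approx L)
Total sweat = 1.84 + 0.22 = 2.06 L
Sweat rate = 2.06 / 0.61 = 3.377 L/h

3.377 L/h


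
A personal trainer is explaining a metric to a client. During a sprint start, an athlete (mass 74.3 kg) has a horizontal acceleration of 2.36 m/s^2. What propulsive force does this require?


Propulsive force = mass * acceleration
= 74.3 kg * 2.36 m/s^2
= 175.35 N

175.35 N


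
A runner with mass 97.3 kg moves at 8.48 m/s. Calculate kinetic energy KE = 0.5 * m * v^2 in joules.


v^2 = 8.48^2 = 71.9104
KE = 0.5 * 97.3 * 71.9104
= 3498.44 J

3498.44 J


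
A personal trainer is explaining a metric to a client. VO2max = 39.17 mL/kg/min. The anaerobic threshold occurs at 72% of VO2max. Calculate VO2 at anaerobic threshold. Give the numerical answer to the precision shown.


AT fraction = 72 / 100 = 0.72
AT VO2 = 39.17 * 0.72
= 28.2 mL/kg/min

28.2 mL/kg/min


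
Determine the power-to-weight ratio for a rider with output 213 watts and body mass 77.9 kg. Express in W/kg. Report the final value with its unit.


P/W = 213 / 77.9 = 2.734 W/kg

2.734 W/kg


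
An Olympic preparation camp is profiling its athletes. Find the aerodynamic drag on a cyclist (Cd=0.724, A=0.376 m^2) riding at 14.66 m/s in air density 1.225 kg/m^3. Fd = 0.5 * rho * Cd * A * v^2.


Fd = 0.5 * 1.225 * 0.724 * 0.376 * 14.66^2
= 0.5 * 1.225 * 0.724 * 0.376 * 214.9156
= 35.834 N

35.834 N


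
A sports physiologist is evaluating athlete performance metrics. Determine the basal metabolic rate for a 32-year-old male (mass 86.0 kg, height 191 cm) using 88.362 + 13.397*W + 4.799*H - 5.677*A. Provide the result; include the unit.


BMR = 88.362 + 13.397*86.0 + 4.799*191 - 5.677*32
= 1975.45 kcal/day

1975.45 kcal/day


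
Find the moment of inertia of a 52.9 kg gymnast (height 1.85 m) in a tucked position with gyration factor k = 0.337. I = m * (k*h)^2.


Radius of gyration = 0.337 * 1.85 = 0.62345 m
I = 52.9 * 0.62345^2
= 52.9 * 0.38869
= 20.562 kg*m^2

20.562 kg*m^2


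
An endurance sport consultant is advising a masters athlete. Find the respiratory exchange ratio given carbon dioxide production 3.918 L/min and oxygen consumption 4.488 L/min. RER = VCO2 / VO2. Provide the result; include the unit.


VCO2 = 3.918 L/min
VO2 = 4.488 L/min
RER = 3.918 / 4.488 = 0.873

0.873


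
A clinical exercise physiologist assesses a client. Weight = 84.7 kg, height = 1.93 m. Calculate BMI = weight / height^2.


height^2 = 1.93^2 = 3.7249
BMI = 84.7 / 3.7249 = 22.74 kg/m^2

22.74 kg/m^2


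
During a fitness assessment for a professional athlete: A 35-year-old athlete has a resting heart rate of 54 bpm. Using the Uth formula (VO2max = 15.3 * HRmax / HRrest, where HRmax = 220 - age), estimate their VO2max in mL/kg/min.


HRmax = 220 - 35 = 185 bpm
Ratio = HRmax / HRrest = 185 / 54 = 3.4259
VO2max = 15.3 * 3.4259 = 52.42 mL/kg/min

52.42 mL/kg/min


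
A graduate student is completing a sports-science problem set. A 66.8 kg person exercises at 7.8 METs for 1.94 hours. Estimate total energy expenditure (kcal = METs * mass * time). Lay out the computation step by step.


Energy = METs * mass(kg) * time(h)
= 7.8 * 66.8 * 1.94
= 1010.82 kcal

1010.82 kcal


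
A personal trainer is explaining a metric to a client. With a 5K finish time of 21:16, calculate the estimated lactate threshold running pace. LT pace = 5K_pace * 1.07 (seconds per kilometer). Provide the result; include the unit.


Race duration = 1276 s for 5 km
Average pace = 1276 / 5 = 255.2 s/km
LT pace = 255.2 * 1.07
= 273.06 s/km

273.06 s/km


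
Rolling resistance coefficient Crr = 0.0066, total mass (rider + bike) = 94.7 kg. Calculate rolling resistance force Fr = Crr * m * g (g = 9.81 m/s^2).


Fr = Crr * m * g
= 0.0066 * 94.7 * 9.81
= 6.131 N

6.131 N


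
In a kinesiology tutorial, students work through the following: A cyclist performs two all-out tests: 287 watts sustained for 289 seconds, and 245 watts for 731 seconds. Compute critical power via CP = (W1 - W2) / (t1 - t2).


W1 = P1 * t1 = 287 * 289 = 82943 J
W2 = P2 * t2 = 245 * 731 = 179095 J
CP = (82943 - 179095) / (289 - 731)
= 217.54 W

217.54 W


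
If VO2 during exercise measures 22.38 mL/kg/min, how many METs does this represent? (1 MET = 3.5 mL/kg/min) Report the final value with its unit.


METs = VO2 / 3.5 = 22.38 / 3.5 = 6.39

6.39 METs


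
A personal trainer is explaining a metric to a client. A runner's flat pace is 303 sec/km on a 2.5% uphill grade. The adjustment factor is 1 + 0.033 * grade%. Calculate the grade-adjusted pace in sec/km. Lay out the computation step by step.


Factor = 1 + 0.033 * 2.5 = 1.0825
Adjusted pace = 303 * 1.0825
= 328.0 sec/km

328.0 s/km


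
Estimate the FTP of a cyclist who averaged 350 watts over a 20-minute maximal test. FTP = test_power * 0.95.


FTP = 350 * 0.95 = 332.5 W

332.5 W


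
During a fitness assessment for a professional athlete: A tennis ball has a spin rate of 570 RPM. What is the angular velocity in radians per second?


Convert RPM to rad/s: multiply by 2*pi and divide by 60
omega = 570 * 2 * pi / 60
= 59.69 rad/s

59.69 rad/s


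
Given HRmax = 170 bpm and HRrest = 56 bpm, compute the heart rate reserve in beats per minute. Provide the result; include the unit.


Heart rate reserve = maximum HR minus resting HR
HRR = 170 - 56 = 114 bpm

114 bpm


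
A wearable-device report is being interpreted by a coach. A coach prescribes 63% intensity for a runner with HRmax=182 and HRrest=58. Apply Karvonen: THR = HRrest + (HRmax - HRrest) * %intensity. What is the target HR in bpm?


Heart rate reserve = 182 - 58 = 124
Intensity fraction = 63 / 100 = 0.63
THR = 58 + 124 * 0.63 = 136.12 bpm

136.12 bpm


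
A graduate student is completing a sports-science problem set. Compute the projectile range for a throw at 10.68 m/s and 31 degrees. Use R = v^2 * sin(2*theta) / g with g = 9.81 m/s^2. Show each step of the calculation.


Two times the angle = 62 degrees
sin(62) = 0.882948
R = 114.0624 * 0.882948 / 9.81 = 10.266 m

10.266 m


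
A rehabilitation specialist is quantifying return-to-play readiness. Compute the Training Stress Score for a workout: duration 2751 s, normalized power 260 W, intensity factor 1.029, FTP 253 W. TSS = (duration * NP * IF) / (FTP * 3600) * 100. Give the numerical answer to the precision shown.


Product = 2751 * 260 * 1.029 = 736002.54
Base = 253 * 3600 = 910800
TSS = 736002.54 / 910800 * 100 = 80.81

80.81 TSS


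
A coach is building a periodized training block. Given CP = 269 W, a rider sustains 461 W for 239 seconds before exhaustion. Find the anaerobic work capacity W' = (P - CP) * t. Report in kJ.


Excess power = 461 - 269 = 192 W
Work above CP = 192 * 239 = 45888 J
W' = 45.888 kJ

45.888 kJ


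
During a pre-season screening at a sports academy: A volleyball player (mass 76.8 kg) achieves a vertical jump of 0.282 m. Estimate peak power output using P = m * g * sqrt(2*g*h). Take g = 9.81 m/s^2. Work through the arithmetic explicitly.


2 * g * h = 2 * 9.81 * 0.282 = 5.53284
sqrt(5.53284) = 2.352199 m/s
P = 76.8 * 9.81 * 2.352199 = 1772.17 W

1772.17 W


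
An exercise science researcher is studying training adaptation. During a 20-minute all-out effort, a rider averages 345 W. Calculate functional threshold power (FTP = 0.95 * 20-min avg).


FTP = 0.95 * 345
= 327.75 W

327.75 W


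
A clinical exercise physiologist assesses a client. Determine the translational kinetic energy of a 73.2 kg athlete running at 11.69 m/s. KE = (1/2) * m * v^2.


KE = 0.5 * m * v^2
= 0.5 * 73.2 * 11.69^2
= 0.5 * 73.2 * 136.6561
= 5001.61 J

5001.61 J


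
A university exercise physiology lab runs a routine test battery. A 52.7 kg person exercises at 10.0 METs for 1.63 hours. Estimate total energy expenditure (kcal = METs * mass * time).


Energy = METs * mass(kg) * time(h)
= 10.0 * 52.7 * 1.63
= 859.01 kcal

859.01 kcal


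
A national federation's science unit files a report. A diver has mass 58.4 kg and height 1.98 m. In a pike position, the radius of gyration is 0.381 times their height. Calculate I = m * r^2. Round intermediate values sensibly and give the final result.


r = 0.381 * 1.98 = 0.75438 m
I = m * r^2 = 58.4 * 0.569089 = 33.235 kg*m^2

33.235 kg*m^2


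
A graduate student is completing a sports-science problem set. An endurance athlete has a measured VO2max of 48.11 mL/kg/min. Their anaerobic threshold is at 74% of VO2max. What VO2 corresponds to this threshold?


Anaerobic threshold VO2 = VO2max * 74%
= 48.11 * 0.74
= 35.6 mL/kg/min

35.6 mL/kg/min


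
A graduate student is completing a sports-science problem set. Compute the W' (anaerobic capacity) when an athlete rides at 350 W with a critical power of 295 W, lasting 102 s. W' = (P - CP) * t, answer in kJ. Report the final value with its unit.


Above-CP power = 55 W
Duration = 102 s
W' = 55 * 102 = 5610 J
Convert: 5610 / 1000 = 5.61 kJ

5.61 kJ


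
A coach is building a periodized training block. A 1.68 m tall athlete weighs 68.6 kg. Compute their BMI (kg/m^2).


height^2 = 2.8224 m^2
BMI = 68.6 / 2.8224 = 24.31 kg/m^2

24.31 kg/m^2


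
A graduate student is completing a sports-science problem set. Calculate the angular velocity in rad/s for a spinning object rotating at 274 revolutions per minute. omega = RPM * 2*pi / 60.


omega = RPM * 2*pi / 60
= 274 * 6.28318531 / 60
= 28.693 rad/s

28.693 rad/s


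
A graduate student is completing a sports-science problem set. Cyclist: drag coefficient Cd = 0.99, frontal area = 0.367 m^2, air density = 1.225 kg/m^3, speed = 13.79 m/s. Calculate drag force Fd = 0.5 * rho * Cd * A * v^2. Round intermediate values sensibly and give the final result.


v^2 = 13.79^2 = 190.1641
Fd = 0.5 * 1.225 * 0.99 * 0.367 * 190.1641
= 42.319 N

42.319 N


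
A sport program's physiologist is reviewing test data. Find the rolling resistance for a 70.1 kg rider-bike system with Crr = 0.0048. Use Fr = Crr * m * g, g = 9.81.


m * g = 70.1 * 9.81 = 687.681 N
Fr = 0.0048 * 687.681 = 3.301 N

3.301 N


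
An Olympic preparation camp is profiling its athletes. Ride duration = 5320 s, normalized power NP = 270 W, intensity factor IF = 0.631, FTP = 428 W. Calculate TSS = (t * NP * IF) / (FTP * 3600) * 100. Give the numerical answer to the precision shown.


Numerator = 5320 * 270 * 0.631 = 906368.4
Denominator = 428 * 3600 = 1540800
TSS = 906368.4 / 1540800 * 100
= 58.82

58.82 TSS


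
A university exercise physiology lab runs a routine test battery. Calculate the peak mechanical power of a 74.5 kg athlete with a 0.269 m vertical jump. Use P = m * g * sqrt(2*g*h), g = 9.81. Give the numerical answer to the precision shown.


First, sqrt(2gh) = sqrt(2 * 9.81 * 0.269)
= sqrt(5.27778) = 2.297342 m/s
Power = 74.5 * 9.81 * 2.297342 = 1679.0 W

1679.0 W


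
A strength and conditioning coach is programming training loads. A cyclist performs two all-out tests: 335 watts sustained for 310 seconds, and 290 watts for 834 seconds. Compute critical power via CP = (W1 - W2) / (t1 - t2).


W1 = P1 * t1 = 335 * 310 = 103850 J
W2 = P2 * t2 = 290 * 834 = 241860 J
CP = (103850 - 241860) / (310 - 834)
= 263.38 W

263.38 W


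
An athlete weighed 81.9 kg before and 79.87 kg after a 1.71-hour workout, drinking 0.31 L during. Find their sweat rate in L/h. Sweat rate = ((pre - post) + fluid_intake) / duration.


Body mass change = 2.03 kg
Total sweat loss = 2.03 + 0.31 = 2.34 L
Rate = 2.34 / 1.71 = 1.368 L/h

1.368 L/h


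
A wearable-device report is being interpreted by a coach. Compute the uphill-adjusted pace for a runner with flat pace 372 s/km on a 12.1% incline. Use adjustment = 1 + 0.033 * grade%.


Adjustment factor = 1 + 0.033 * 12.1 = 1.3993
Grade-adjusted pace = 372 * 1.3993 = 520.54 s/km

520.54 s/km


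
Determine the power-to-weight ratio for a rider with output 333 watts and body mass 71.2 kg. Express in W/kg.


P/W = 333 / 71.2 = 4.677 W/kg

4.677 W/kg


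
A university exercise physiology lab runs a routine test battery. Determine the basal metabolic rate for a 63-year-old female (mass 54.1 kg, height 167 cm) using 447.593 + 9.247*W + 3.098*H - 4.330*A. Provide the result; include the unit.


BMR = 447.593 + 9.247*54.1 + 3.098*167 - 4.330*63
= 1192.43 kcal/day

1192.43 kcal/day


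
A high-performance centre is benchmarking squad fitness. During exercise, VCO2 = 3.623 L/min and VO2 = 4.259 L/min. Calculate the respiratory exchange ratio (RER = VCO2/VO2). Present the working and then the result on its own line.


RER = VCO2 / VO2
= 3.623 / 4.259
= 0.8507

0.8507


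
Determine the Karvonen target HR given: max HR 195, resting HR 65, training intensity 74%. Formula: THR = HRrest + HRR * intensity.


HRR = HRmax - HRrest = 195 - 65 = 130
THR = 65 + 130 * 0.74
= 161.2 bpm

161.2 bpm


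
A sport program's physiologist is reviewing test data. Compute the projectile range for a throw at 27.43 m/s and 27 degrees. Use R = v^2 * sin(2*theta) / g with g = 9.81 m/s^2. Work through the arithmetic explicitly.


Two times the angle = 54 degrees
sin(54) = 0.809017
R = 752.4049 * 0.809017 / 9.81 = 62.05 m

62.05 m


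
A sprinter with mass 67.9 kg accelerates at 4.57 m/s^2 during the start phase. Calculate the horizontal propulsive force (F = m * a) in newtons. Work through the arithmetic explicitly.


F = m * a
= 67.9 * 4.57
= 310.3 N

310.3 N


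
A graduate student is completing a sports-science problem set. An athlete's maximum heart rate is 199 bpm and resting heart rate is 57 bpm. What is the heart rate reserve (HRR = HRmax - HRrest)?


HRR = HRmax - HRrest
= 199 - 57
= 142 bpm

142 bpm


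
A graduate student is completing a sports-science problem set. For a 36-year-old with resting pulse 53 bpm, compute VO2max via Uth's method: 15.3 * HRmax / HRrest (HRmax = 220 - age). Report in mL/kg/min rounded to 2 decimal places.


Step 1: HRmax = 220 - 36 = 184 bpm
Step 2: Ratio = 184 / 53 = 3.4717
Step 3: VO2max = 15.3 * 3.4717 = 53.12 mL/kg/min

53.12 mL/kg/min


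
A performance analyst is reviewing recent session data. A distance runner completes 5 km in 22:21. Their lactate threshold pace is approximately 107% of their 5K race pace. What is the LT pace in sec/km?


Convert to seconds: 22 min 21 s = 1341 s
Pace per km = 1341 / 5 = 268.2 s/km
LT pace = 268.2 * 1.07 = 286.97 s/km

286.97 s/km


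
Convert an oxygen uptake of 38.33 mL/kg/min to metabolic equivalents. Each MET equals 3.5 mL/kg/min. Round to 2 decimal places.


One MET = 3.5 mL/kg/min
Number of METs = 38.33 / 3.5
= 10.95 METs

10.95 METs


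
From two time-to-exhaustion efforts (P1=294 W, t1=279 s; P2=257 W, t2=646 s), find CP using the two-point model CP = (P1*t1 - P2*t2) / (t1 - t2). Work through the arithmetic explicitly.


Work in trial 1 = 82026 J
Work in trial 2 = 166022 J
Delta work = -83996 J
Delta time = -367 s
CP = -83996 / -367 = 228.87 W

228.87 W


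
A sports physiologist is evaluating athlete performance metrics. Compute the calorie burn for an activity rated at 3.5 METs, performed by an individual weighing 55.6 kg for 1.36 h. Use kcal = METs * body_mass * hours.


Product of METs and mass = 3.5 * 55.6 = 194.6
Total kcal = 194.6 * 1.36 = 264.66 kcal

264.66 kcal


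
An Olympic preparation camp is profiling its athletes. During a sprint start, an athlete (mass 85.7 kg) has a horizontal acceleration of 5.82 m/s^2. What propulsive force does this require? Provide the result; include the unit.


Propulsive force = mass * acceleration
= 85.7 kg * 5.82 m/s^2
= 498.77 N

498.77 N


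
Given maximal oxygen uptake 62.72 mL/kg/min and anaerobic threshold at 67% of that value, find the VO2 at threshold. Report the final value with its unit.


Percentage as decimal = 0.67
VO2 at AT = 62.72 * 0.67 = 42.02 mL/kg/min

42.02 mL/kg/min


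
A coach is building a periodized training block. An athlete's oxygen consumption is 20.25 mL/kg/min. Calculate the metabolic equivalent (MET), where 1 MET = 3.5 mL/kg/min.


MET = VO2 / 3.5
= 20.25 / 3.5
= 5.79 METs

5.79 METs


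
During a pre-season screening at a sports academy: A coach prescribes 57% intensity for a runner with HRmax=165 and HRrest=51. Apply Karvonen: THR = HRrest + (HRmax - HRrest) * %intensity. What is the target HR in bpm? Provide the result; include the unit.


Heart rate reserve = 165 - 51 = 114
Intensity fraction = 57 / 100 = 0.57
THR = 51 + 114 * 0.57 = 115.98 bpm

115.98 bpm


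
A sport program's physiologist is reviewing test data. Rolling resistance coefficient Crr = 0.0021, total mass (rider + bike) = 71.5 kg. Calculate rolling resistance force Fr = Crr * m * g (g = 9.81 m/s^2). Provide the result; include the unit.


Fr = Crr * m * g
= 0.0021 * 71.5 * 9.81
= 1.473 N

1.473 N


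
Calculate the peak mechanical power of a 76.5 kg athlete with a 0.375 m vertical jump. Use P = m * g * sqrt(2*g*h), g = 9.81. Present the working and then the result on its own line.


First, sqrt(2gh) = sqrt(2 * 9.81 * 0.375)
= sqrt(7.3575) = 2.712471 m/s
Power = 76.5 * 9.81 * 2.712471 = 2035.61 W

2035.61 W


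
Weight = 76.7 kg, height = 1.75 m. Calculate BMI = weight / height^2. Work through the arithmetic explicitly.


height^2 = 1.75^2 = 3.0625
BMI = 76.7 / 3.0625 = 25.04 kg/m^2

25.04 kg/m^2


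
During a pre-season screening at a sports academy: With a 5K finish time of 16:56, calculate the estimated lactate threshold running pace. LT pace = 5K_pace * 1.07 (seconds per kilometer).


Race duration = 1016 s for 5 km
Average pace = 1016 / 5 = 203.2 s/km
LT pace = 203.2 * 1.07
= 217.42 s/km

217.42 s/km


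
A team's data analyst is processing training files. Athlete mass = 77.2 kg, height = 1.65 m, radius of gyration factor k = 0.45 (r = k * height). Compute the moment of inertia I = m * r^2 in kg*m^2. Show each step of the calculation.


r = k * height = 0.45 * 1.65 = 0.7425 m
r^2 = 0.7425^2 = 0.551306
I = 77.2 * 0.551306 = 42.561 kg*m^2

42.561 kg*m^2


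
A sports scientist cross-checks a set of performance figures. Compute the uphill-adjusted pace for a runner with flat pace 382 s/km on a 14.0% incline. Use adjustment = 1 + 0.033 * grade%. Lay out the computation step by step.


Adjustment factor = 1 + 0.033 * 14.0 = 1.462
Grade-adjusted pace = 382 * 1.462 = 558.48 s/km

558.48 s/km


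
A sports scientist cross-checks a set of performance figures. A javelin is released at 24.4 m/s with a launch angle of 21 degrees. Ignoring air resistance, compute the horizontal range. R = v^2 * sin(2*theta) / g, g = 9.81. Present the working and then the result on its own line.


Launch speed squared = 595.36
sin(2 * 21 deg) = 0.669131
Range = 595.36 * 0.669131 / 9.81
= 40.609 m

40.609 m


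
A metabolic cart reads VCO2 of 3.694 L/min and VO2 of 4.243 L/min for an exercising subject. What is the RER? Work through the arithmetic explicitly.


RER = VCO2 / VO2 = 3.694 / 4.243 = 0.8706

0.8706


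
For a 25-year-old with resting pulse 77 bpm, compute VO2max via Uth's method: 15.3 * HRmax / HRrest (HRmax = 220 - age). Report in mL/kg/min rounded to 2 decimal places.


Step 1: HRmax = 220 - 25 = 195 bpm
Step 2: Ratio = 195 / 77 = 2.5325
Step 3: VO2max = 15.3 * 2.5325 = 38.75 mL/kg/min

38.75 mL/kg/min


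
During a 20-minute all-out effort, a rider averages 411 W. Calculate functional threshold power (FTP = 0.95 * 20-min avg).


FTP = 0.95 * 411
= 390.45 W

390.45 W


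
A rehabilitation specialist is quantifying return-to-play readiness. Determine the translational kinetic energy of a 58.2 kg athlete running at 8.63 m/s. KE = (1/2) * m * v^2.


KE = 0.5 * m * v^2
= 0.5 * 58.2 * 8.63^2
= 0.5 * 58.2 * 74.4769
= 2167.28 J

2167.28 J


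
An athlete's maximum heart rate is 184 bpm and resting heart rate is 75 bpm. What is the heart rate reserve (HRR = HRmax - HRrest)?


HRR = HRmax - HRrest
= 184 - 75
= 109 bpm

109 bpm


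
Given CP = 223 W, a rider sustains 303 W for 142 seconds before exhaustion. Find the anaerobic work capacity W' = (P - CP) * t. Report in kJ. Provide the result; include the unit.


Excess power = 303 - 223 = 80 W
Work above CP = 80 * 142 = 11360 J
W' = 11.36 kJ

11.36 kJ


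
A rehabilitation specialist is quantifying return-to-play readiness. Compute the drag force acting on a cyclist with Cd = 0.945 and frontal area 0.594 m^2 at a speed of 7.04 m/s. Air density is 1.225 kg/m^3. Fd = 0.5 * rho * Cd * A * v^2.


Step 1: v^2 = 49.5616
Step 2: Fd = 0.5 * 1.225 * 0.945 * 0.594 * 49.5616
= 17.04 N

17.04 N


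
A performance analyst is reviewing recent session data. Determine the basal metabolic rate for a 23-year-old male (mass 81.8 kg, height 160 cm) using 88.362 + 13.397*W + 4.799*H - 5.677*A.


BMR = 88.362 + 13.397*81.8 + 4.799*160 - 5.677*23
= 1821.51 kcal/day

1821.51 kcal/day


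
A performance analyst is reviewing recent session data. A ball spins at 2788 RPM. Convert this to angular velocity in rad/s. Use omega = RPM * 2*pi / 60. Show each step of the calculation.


omega = 2788 * 2 * pi / 60
= 2788 * 6.28318531 / 60
= 17517.521 / 60
= 291.959 rad/s

291.959 rad/s


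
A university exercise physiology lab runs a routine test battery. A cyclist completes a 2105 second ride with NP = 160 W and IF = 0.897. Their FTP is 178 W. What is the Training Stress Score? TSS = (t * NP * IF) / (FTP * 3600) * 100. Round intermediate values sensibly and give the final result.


t * NP * IF = 2105 * 160 * 0.897 = 302109.6
FTP * 3600 = 640800
TSS = (302109.6 / 640800) * 100 = 47.15

47.15 TSS


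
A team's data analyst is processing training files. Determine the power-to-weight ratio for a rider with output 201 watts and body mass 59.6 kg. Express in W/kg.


P/W = 201 / 59.6 = 3.372 W/kg

3.372 W/kg


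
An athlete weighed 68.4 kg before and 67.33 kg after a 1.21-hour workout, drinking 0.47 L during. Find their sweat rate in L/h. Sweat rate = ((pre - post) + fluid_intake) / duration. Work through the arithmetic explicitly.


Body mass change = 1.07 kg
Total sweat loss = 1.07 + 0.47 = 1.54 L
Rate = 1.54 / 1.21 = 1.273 L/h

1.273 L/h


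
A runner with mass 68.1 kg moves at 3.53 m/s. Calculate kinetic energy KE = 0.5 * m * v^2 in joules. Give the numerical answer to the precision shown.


v^2 = 3.53^2 = 12.4609
KE = 0.5 * 68.1 * 12.4609
= 424.29 J

424.29 J


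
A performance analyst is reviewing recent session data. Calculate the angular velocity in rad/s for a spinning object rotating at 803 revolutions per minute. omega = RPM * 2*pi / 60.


omega = RPM * 2*pi / 60
= 803 * 6.28318531 / 60
= 84.09 rad/s

84.09 rad/s


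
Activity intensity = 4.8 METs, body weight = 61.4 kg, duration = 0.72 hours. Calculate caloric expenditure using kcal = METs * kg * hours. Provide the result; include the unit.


kcal = 4.8 * 61.4 * 0.72
= 294.72 * 0.72
= 212.2 kcal

212.2 kcal


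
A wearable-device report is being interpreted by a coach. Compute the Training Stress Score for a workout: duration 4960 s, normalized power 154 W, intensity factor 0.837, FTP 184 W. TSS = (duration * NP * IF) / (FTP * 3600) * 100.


Product = 4960 * 154 * 0.837 = 639334.08
Base = 184 * 3600 = 662400
TSS = 639334.08 / 662400 * 100 = 96.52

96.52 TSS


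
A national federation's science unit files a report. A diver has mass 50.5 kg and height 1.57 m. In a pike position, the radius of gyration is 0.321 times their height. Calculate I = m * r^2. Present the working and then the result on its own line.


r = 0.321 * 1.57 = 0.50397 m
I = m * r^2 = 50.5 * 0.253986 = 12.826 kg*m^2

12.826 kg*m^2


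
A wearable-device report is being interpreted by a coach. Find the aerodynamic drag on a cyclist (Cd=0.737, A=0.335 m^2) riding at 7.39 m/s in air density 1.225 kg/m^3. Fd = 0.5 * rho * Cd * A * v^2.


Fd = 0.5 * 1.225 * 0.737 * 0.335 * 7.39^2
= 0.5 * 1.225 * 0.737 * 0.335 * 54.6121
= 8.259 N

8.259 N


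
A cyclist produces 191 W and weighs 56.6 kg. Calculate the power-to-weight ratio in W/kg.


P/W = power / mass
= 191 / 56.6
= 3.375 W/kg

3.375 W/kg


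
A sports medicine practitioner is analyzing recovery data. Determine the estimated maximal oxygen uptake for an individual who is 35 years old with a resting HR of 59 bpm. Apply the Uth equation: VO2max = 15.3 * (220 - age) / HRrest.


HRmax = 220 - 35 = 185
VO2max = 15.3 * (185 / 59)
= 15.3 * 3.1356
= 47.97 mL/kg/min

47.97 mL/kg/min


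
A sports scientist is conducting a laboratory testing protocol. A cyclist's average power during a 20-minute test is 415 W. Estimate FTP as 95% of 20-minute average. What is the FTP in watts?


FTP = 20-min power * 0.95
= 415 * 0.95
= 394.25 W

394.25 W


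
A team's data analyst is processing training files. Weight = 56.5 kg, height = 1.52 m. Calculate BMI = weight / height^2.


height^2 = 1.52^2 = 2.3104
BMI = 56.5 / 2.3104 = 24.45 kg/m^2

24.45 kg/m^2


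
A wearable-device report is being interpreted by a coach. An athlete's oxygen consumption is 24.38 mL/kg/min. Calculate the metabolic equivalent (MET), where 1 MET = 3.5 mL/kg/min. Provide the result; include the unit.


MET = VO2 / 3.5
= 24.38 / 3.5
= 6.97 METs

6.97 METs


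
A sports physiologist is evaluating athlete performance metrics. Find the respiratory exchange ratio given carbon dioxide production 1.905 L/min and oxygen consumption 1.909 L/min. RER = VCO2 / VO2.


VCO2 = 1.905 L/min
VO2 = 1.909 L/min
RER = 1.905 / 1.909 = 0.9979

0.9979


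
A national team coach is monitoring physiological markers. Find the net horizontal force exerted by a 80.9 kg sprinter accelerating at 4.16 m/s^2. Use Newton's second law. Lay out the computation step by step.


Newton's second law: F = m * a
F = 80.9 * 4.16 = 336.54 N

336.54 N


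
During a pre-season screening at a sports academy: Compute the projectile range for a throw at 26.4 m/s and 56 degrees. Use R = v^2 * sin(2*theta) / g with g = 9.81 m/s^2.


Two times the angle = 112 degrees
sin(112) = 0.927184
R = 696.96 * 0.927184 / 9.81 = 65.873 m

65.873 m


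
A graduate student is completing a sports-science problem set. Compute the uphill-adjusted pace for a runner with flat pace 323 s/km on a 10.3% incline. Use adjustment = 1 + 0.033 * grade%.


Adjustment factor = 1 + 0.033 * 10.3 = 1.3399
Grade-adjusted pace = 323 * 1.3399 = 432.79 s/km

432.79 s/km


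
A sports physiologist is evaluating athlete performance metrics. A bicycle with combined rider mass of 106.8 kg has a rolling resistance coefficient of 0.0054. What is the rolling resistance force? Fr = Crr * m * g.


Fr = 0.0054 * 106.8 * 9.81
= 0.57672 * 9.81
= 5.658 N

5.658 N


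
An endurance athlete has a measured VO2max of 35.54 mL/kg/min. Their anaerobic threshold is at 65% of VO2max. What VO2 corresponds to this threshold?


Anaerobic threshold VO2 = VO2max * 65%
= 35.54 * 0.65
= 23.1 mL/kg/min

23.1 mL/kg/min


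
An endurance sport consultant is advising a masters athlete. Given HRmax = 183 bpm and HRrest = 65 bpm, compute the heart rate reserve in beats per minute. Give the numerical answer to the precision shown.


Heart rate reserve = maximum HR minus resting HR
HRR = 183 - 65 = 118 bpm

118 bpm


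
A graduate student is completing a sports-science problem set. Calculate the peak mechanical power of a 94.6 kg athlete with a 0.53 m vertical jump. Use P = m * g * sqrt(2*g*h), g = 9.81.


First, sqrt(2gh) = sqrt(2 * 9.81 * 0.53)
= sqrt(10.3986) = 3.224686 m/s
Power = 94.6 * 9.81 * 3.224686 = 2992.59 W

2992.59 W


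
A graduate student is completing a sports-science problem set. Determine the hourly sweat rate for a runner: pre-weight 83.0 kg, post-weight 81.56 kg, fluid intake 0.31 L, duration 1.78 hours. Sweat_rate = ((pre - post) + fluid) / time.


Mass lost = 83.0 - 81.56 = 1.44 kg
Add fluid consumed: 1.44 + 0.31 = 1.75 L total sweat
Sweat rate = 1.75 / 1.78 = 0.983 L/h

0.983 L/h


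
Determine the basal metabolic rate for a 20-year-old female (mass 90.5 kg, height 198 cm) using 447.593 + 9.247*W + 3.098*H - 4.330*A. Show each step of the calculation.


BMR = 447.593 + 9.247*90.5 + 3.098*198 - 4.330*20
= 1811.25 kcal/day

1811.25 kcal/day


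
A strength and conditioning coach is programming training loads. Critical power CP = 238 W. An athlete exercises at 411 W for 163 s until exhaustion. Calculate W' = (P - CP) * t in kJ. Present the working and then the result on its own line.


P - CP = 411 - 238 = 173 W
W' = 173 * 163 = 28199 J
= 28199 / 1000 = 28.199 kJ

28.199 kJ


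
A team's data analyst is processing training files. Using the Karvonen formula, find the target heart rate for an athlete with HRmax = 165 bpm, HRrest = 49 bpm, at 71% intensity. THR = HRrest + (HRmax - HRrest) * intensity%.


HRR = 165 - 49 = 116
THR = 49 + 116 * 0.71
= 49 + 82.36
= 131.36 bpm

131.36 bpm


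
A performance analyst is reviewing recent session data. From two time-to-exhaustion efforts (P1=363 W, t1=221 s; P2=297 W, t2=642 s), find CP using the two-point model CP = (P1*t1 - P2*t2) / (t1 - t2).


Work in trial 1 = 80223 J
Work in trial 2 = 190674 J
Delta work = -110451 J
Delta time = -421 s
CP = -110451 / -421 = 262.35 W

262.35 W


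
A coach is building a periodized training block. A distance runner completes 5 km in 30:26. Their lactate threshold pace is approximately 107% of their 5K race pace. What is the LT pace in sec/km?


Convert to seconds: 30 min 26 s = 1826 s
Pace per km = 1826 / 5 = 365.2 s/km
LT pace = 365.2 * 1.07 = 390.76 s/km

390.76 s/km


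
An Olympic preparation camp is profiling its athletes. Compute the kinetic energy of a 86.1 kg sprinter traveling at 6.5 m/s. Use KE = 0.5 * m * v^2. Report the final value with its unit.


Velocity squared = 42.25
KE = 0.5 * 86.1 * 42.25 = 1818.86 J

1818.86 J


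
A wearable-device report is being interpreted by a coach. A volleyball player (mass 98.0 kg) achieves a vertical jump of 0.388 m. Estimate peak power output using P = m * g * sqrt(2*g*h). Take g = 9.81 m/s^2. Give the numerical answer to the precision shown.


2 * g * h = 2 * 9.81 * 0.388 = 7.61256
sqrt(7.61256) = 2.759087 m/s
P = 98.0 * 9.81 * 2.759087 = 2652.53 W

2652.53 W


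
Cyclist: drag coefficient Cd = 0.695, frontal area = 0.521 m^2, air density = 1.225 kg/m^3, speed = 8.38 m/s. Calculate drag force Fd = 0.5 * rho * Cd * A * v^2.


v^2 = 8.38^2 = 70.2244
Fd = 0.5 * 1.225 * 0.695 * 0.521 * 70.2244
= 15.575 N

15.575 N


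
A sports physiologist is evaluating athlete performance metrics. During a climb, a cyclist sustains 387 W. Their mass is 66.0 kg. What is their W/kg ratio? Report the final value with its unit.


Power-to-weight = 387 W / 66.0 kg
= 5.864 W/kg

5.864 W/kg


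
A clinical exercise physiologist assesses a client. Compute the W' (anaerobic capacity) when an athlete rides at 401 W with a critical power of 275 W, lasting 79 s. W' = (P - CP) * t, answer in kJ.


Above-CP power = 126 W
Duration = 79 s
W' = 126 * 79 = 9954 J
Convert: 9954 / 1000 = 9.954 kJ

9.954 kJ


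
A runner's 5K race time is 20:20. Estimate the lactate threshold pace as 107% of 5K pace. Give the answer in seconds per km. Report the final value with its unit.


Total race time = 20*60 + 20 = 1220 seconds
5K pace = 1220 / 5 = 244.0 sec/km
LT pace = 244.0 * 1.07 = 261.08 sec/km

261.08 s/km


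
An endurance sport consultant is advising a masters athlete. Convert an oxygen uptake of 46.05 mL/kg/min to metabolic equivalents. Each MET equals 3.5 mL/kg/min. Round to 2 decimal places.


One MET = 3.5 mL/kg/min
Number of METs = 46.05 / 3.5
= 13.16 METs

13.16 METs


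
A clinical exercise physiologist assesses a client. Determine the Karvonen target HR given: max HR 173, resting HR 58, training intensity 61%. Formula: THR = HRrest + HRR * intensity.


HRR = HRmax - HRrest = 173 - 58 = 115
THR = 58 + 115 * 0.61
= 128.15 bpm

128.15 bpm


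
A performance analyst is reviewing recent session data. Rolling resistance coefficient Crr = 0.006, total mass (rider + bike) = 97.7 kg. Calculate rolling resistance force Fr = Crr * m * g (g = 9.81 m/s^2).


Fr = Crr * m * g
= 0.006 * 97.7 * 9.81
= 5.751 N

5.751 N


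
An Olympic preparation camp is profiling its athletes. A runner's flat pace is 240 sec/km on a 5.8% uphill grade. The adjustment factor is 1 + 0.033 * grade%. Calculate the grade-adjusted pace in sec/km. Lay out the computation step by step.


Factor = 1 + 0.033 * 5.8 = 1.1914
Adjusted pace = 240 * 1.1914
= 285.94 sec/km

285.94 s/km


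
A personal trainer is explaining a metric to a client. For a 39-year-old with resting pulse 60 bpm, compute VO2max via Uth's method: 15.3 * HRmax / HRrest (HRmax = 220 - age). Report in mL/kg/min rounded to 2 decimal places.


Step 1: HRmax = 220 - 39 = 181 bpm
Step 2: Ratio = 181 / 60 = 3.0167
Step 3: VO2max = 15.3 * 3.0167 = 46.16 mL/kg/min

46.16 mL/kg/min


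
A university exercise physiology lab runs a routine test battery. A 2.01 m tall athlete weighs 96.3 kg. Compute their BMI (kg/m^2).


height^2 = 4.0401 m^2
BMI = 96.3 / 4.0401 = 23.84 kg/m^2

23.84 kg/m^2


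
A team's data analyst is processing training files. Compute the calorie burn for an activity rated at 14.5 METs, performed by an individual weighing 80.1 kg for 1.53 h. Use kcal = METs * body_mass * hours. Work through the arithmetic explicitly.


Product of METs and mass = 14.5 * 80.1 = 1161.45
Total kcal = 1161.45 * 1.53 = 1777.02 kcal

1777.02 kcal


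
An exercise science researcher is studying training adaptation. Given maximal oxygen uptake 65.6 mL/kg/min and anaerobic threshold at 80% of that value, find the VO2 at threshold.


Percentage as decimal = 0.8
VO2 at AT = 65.6 * 0.8 = 52.48 mL/kg/min

52.48 mL/kg/min


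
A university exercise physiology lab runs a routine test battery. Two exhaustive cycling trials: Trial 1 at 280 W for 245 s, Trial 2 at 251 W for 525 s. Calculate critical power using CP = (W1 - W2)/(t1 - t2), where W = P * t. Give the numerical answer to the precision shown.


W1 = 280 * 245 = 68600 J
W2 = 251 * 525 = 131775 J
CP = (68600 - 131775) / (245 - 525)
= -63175 / -280
= 225.63 W

225.63 W


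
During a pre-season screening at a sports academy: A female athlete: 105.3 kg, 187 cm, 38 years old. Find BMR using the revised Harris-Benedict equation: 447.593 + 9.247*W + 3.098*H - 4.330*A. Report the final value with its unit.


Intercept = 447.593
Weight contribution = 9.247 * 105.3 = 973.7091
Height contribution = 3.098 * 187 = 579.326
Age contribution = 4.33 * 38 = 164.54
BMR = 447.593 + 973.7091 + 579.326 - 164.54
= 1836.09 kcal/day

1836.09 kcal/day


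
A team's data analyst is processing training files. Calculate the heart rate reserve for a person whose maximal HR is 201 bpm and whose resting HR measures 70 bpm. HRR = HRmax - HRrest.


HRmax = 201 bpm
HRrest = 70 bpm
HRR = 201 - 70 = 131 bpm

131 bpm


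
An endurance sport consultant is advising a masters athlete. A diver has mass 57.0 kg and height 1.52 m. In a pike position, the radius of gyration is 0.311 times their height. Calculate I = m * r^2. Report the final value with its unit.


r = 0.311 * 1.52 = 0.47272 m
I = m * r^2 = 57.0 * 0.223464 = 12.737 kg*m^2

12.737 kg*m^2


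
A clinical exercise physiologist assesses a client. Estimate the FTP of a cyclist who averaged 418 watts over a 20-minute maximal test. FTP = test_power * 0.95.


FTP = 418 * 0.95 = 397.1 W

397.1 W


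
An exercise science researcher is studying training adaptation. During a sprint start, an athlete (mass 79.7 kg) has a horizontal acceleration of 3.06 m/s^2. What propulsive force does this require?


Propulsive force = mass * acceleration
= 79.7 kg * 3.06 m/s^2
= 243.88 N

243.88 N


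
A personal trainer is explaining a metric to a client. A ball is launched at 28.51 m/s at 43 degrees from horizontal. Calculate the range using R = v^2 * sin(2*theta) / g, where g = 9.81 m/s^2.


sin(2 * 43) = sin(86) = 0.997564
v^2 = 28.51^2 = 812.8201
R = 812.8201 * 0.997564 / 9.81
= 82.654 m

82.654 m
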